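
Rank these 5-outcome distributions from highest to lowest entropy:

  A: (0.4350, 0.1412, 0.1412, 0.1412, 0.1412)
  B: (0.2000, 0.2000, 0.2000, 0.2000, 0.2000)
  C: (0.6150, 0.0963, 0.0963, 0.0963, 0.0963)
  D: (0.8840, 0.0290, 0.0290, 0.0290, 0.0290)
B > A > C > D

Key insight: Entropy is maximized by uniform distributions and minimized by concentrated distributions.

Entropies:
  H(A) = 2.1178 bits
  H(B) = 2.3219 bits
  H(C) = 1.7315 bits
  H(D) = 0.7498 bits

Ranking: B > A > C > D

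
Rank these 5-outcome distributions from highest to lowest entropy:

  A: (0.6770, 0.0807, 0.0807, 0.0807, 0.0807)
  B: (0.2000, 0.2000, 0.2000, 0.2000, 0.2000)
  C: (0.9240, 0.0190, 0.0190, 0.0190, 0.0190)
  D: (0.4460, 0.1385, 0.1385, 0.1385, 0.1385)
B > D > A > C

Key insight: Entropy is maximized by uniform distributions and minimized by concentrated distributions.

Entropies:
  H(A) = 1.5536 bits
  H(B) = 2.3219 bits
  H(C) = 0.5399 bits
  H(D) = 2.0996 bits

Ranking: B > D > A > C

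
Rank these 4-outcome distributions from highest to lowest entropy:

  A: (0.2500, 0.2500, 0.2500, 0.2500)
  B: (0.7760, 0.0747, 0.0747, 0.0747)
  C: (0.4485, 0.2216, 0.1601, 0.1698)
A > C > B

Key insight: Entropy is maximized by uniform distributions and minimized by concentrated distributions.

- Uniform distributions have maximum entropy log₂(4) = 2.0000 bits
- The more "peaked" or concentrated a distribution, the lower its entropy

Entropies:
  H(A) = 2.0000 bits
  H(B) = 1.1224 bits
  H(C) = 1.8580 bits

Ranking: A > C > B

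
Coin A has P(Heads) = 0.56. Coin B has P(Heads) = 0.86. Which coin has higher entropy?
A

For binary distributions, entropy is maximized at p=0.5 and decreases as p moves toward 0 or 1.

H(A) = H(0.56) = 0.9896 bits
H(B) = H(0.86) = 0.5842 bits

Distribution A (p=0.56) is closer to uniform (p=0.5), so it has higher entropy.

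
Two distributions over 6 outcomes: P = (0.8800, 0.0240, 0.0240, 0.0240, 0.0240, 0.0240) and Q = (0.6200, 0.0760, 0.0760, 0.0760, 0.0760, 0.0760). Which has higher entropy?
Q

P is highly concentrated on one outcome (88%), making it nearly deterministic. Q spreads its mass more evenly (max 62%). The more spread-out distribution has higher entropy: H(P) ≈ 0.808 bits, H(Q) ≈ 1.840 bits.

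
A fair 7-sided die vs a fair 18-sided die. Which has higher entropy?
18-sided die

Both are uniform distributions; for uniform over n outcomes, H = log₂(n). H(7-sided) = log₂(7) = 2.807 bits and H(18-sided) = log₂(18) = 4.170 bits. More outcomes in a uniform distribution means higher entropy.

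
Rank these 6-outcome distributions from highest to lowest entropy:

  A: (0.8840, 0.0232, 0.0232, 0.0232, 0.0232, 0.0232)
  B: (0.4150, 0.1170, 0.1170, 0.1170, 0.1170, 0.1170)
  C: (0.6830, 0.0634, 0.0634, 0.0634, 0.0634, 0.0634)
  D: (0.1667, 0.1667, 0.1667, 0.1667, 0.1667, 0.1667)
D > B > C > A

Key insight: Entropy is maximized by uniform distributions and minimized by concentrated distributions.

Entropies:
  H(A) = 0.7871 bits
  H(B) = 2.3374 bits
  H(C) = 1.6371 bits
  H(D) = 2.5850 bits

Ranking: D > B > C > A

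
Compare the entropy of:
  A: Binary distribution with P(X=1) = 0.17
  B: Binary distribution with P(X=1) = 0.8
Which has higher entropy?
B

For binary distributions, entropy is maximized at p=0.5 and decreases as p moves toward 0 or 1.

H(A) = H(0.17) = 0.6577 bits
H(B) = H(0.8) = 0.7219 bits

Distribution B (p=0.8) is closer to uniform (p=0.5), so it has higher entropy.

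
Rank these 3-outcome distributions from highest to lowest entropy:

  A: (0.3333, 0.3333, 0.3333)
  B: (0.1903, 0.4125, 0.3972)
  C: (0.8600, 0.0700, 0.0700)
A > B > C

Key insight: Entropy is maximized by uniform distributions and minimized by concentrated distributions.

- Uniform distributions have maximum entropy log₂(3) = 1.5850 bits
- The more "peaked" or concentrated a distribution, the lower its entropy

Entropies:
  H(A) = 1.5850 bits
  H(B) = 1.5116 bits
  H(C) = 0.7242 bits

Ranking: A > B > C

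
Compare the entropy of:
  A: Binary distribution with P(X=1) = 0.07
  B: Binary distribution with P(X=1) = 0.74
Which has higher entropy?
B

For binary distributions, entropy is maximized at p=0.5 and decreases as p moves toward 0 or 1.

H(A) = H(0.07) = 0.3659 bits
H(B) = H(0.74) = 0.8267 bits

Distribution B (p=0.74) is closer to uniform (p=0.5), so it has higher entropy.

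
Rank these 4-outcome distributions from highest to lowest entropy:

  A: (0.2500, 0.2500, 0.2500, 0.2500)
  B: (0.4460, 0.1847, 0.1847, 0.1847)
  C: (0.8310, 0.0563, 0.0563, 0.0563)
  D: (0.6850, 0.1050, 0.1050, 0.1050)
A > B > D > C

Key insight: Entropy is maximized by uniform distributions and minimized by concentrated distributions.

Entropies:
  H(A) = 2.0000 bits
  H(B) = 1.8696 bits
  H(C) = 0.9233 bits
  H(D) = 1.3981 bits

Ranking: A > B > D > C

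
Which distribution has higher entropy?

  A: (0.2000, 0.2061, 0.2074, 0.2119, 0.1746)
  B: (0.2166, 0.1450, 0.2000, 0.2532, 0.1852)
A

Both distributions are close to uniform, making this a harder comparison.

H(A) = 2.3187 bits
H(B) = 2.2987 bits

The distribution closer to uniform has higher entropy.
Answer: A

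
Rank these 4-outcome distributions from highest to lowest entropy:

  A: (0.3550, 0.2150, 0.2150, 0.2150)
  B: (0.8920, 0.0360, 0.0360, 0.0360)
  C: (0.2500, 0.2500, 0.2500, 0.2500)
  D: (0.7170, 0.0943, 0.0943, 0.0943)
C > A > D > B

Key insight: Entropy is maximized by uniform distributions and minimized by concentrated distributions.

Entropies:
  H(A) = 1.9608 bits
  H(B) = 0.6650 bits
  H(C) = 2.0000 bits
  H(D) = 1.3081 bits

Ranking: C > A > D > B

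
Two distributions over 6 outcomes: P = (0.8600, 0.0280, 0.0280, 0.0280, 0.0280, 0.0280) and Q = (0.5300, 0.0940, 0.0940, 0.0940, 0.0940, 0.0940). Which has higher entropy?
Q

P is highly concentrated on one outcome (86%), making it nearly deterministic. Q spreads its mass more evenly (max 53%). The more spread-out distribution has higher entropy: H(P) ≈ 0.909 bits, H(Q) ≈ 2.089 bits.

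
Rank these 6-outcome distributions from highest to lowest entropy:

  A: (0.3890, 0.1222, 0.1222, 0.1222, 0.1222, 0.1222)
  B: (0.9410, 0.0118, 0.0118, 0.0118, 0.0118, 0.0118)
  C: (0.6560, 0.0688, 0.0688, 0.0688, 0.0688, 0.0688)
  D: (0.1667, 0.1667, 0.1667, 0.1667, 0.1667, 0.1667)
D > A > C > B

Key insight: Entropy is maximized by uniform distributions and minimized by concentrated distributions.

Entropies:
  H(A) = 2.3828 bits
  H(B) = 0.4605 bits
  H(C) = 1.7273 bits
  H(D) = 2.5850 bits

Ranking: D > A > C > B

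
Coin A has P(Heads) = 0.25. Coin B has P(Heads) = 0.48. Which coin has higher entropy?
B

For binary distributions, entropy is maximized at p=0.5 and decreases as p moves toward 0 or 1.

H(A) = H(0.25) = 0.8113 bits
H(B) = H(0.48) = 0.9988 bits

Distribution B (p=0.48) is closer to uniform (p=0.5), so it has higher entropy.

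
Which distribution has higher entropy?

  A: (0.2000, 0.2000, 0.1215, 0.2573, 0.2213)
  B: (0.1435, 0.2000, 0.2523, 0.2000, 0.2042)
B

Both distributions are close to uniform, making this a harder comparison.

H(A) = 2.2836 bits
H(B) = 2.3000 bits

The distribution closer to uniform has higher entropy.
Answer: B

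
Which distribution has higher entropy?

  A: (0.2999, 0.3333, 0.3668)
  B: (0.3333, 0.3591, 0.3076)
B

Both distributions are close to uniform, making this a harder comparison.

H(A) = 1.5801 bits
H(B) = 1.5821 bits

The distribution closer to uniform has higher entropy.
Answer: B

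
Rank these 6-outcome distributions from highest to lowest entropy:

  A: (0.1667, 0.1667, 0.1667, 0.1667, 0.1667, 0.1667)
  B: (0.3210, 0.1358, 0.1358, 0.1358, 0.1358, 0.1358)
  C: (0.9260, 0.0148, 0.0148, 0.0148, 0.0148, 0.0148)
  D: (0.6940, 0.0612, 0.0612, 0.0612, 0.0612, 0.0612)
A > B > D > C

Key insight: Entropy is maximized by uniform distributions and minimized by concentrated distributions.

Entropies:
  H(A) = 2.5850 bits
  H(B) = 2.4821 bits
  H(C) = 0.5525 bits
  H(D) = 1.5990 bits

Ranking: A > B > D > C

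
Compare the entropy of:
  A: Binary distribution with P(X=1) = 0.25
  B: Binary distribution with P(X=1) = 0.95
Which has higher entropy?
A

For binary distributions, entropy is maximized at p=0.5 and decreases as p moves toward 0 or 1.

H(A) = H(0.25) = 0.8113 bits
H(B) = H(0.95) = 0.2864 bits

Distribution A (p=0.25) is closer to uniform (p=0.5), so it has higher entropy.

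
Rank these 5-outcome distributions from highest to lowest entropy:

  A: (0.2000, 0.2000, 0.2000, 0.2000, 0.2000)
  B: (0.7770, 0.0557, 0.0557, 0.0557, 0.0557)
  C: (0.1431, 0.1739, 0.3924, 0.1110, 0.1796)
A > C > B

Key insight: Entropy is maximized by uniform distributions and minimized by concentrated distributions.

- Uniform distributions have maximum entropy log₂(5) = 2.3219 bits
- The more "peaked" or concentrated a distribution, the lower its entropy

Entropies:
  H(A) = 2.3219 bits
  H(B) = 1.2116 bits
  H(C) = 2.1668 bits

Ranking: A > C > B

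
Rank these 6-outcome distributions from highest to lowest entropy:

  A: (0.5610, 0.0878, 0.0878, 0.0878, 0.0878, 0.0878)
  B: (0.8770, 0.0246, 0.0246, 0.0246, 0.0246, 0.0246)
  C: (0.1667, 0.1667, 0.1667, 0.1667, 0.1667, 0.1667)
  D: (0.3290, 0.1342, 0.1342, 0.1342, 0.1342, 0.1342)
C > D > A > B

Key insight: Entropy is maximized by uniform distributions and minimized by concentrated distributions.

Entropies:
  H(A) = 2.0086 bits
  H(B) = 0.8235 bits
  H(C) = 2.5850 bits
  H(D) = 2.4719 bits

Ranking: C > D > A > B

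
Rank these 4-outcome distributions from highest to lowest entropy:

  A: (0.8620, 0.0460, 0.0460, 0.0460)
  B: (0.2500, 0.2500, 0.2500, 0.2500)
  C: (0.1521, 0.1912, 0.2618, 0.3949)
B > C > A

Key insight: Entropy is maximized by uniform distributions and minimized by concentrated distributions.

- Uniform distributions have maximum entropy log₂(4) = 2.0000 bits
- The more "peaked" or concentrated a distribution, the lower its entropy

Entropies:
  H(A) = 0.7977 bits
  H(B) = 2.0000 bits
  H(C) = 1.9052 bits

Ranking: B > C > A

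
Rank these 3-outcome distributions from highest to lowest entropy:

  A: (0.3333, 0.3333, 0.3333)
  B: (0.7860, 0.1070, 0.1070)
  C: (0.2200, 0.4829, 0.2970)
A > C > B

Key insight: Entropy is maximized by uniform distributions and minimized by concentrated distributions.

- Uniform distributions have maximum entropy log₂(3) = 1.5850 bits
- The more "peaked" or concentrated a distribution, the lower its entropy

Entropies:
  H(A) = 1.5850 bits
  H(B) = 0.9631 bits
  H(C) = 1.5079 bits

Ranking: A > C > B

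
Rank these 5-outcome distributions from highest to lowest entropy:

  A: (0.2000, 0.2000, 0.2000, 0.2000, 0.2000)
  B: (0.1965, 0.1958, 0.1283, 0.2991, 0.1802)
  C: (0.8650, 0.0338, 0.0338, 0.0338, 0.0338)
A > B > C

Key insight: Entropy is maximized by uniform distributions and minimized by concentrated distributions.

- Uniform distributions have maximum entropy log₂(5) = 2.3219 bits
- The more "peaked" or concentrated a distribution, the lower its entropy

Entropies:
  H(A) = 2.3219 bits
  H(B) = 2.2684 bits
  H(C) = 0.8410 bits

Ranking: A > B > C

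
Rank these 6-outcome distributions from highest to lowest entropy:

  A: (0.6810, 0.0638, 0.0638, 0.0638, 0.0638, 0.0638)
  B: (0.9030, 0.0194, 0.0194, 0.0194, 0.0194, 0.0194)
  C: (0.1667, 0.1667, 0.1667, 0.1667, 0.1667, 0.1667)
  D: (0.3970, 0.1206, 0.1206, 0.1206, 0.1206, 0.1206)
C > D > A > B

Key insight: Entropy is maximized by uniform distributions and minimized by concentrated distributions.

Entropies:
  H(A) = 1.6440 bits
  H(B) = 0.6846 bits
  H(C) = 2.5850 bits
  H(D) = 2.3693 bits

Ranking: C > D > A > B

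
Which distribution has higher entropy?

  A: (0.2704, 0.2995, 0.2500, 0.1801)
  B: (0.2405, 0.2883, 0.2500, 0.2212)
B

Both distributions are close to uniform, making this a harder comparison.

H(A) = 1.9765 bits
H(B) = 1.9932 bits

The distribution closer to uniform has higher entropy.
Answer: B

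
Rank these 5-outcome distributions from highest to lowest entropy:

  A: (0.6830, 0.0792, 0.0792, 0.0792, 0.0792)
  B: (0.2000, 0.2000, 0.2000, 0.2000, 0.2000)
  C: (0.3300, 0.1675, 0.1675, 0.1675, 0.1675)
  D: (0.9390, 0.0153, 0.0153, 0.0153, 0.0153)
B > C > A > D

Key insight: Entropy is maximized by uniform distributions and minimized by concentrated distributions.

Entropies:
  H(A) = 1.5351 bits
  H(B) = 2.3219 bits
  H(C) = 2.2549 bits
  H(D) = 0.4534 bits

Ranking: B > C > A > D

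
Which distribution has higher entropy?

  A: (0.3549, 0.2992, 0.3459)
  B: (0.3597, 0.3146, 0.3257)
B

Both distributions are close to uniform, making this a harder comparison.

H(A) = 1.5810 bits
H(B) = 1.5826 bits

The distribution closer to uniform has higher entropy.
Answer: B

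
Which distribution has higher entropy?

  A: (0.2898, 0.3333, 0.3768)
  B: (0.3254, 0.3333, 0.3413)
B

Both distributions are close to uniform, making this a harder comparison.

H(A) = 1.5767 bits
H(B) = 1.5847 bits

The distribution closer to uniform has higher entropy.
Answer: B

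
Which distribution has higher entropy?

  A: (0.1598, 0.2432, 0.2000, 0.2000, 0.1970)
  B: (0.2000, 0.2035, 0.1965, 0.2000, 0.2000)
B

Both distributions are close to uniform, making this a harder comparison.

H(A) = 2.3094 bits
H(B) = 2.3218 bits

The distribution closer to uniform has higher entropy.
Answer: B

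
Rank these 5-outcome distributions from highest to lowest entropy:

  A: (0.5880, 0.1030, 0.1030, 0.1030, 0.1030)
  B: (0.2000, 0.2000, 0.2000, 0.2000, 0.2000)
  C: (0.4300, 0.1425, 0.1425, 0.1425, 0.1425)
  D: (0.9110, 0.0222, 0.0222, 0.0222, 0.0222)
B > C > A > D

Key insight: Entropy is maximized by uniform distributions and minimized by concentrated distributions.

Entropies:
  H(A) = 1.8015 bits
  H(B) = 2.3219 bits
  H(C) = 2.1258 bits
  H(D) = 0.6111 bits

Ranking: B > C > A > D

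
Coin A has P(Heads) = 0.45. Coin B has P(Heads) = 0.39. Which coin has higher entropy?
A

For binary distributions, entropy is maximized at p=0.5 and decreases as p moves toward 0 or 1.

H(A) = H(0.45) = 0.9928 bits
H(B) = H(0.39) = 0.9648 bits

Distribution A (p=0.45) is closer to uniform (p=0.5), so it has higher entropy.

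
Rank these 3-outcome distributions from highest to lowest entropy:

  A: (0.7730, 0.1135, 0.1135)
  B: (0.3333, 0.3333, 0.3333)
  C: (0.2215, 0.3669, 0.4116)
B > C > A

Key insight: Entropy is maximized by uniform distributions and minimized by concentrated distributions.

- Uniform distributions have maximum entropy log₂(3) = 1.5850 bits
- The more "peaked" or concentrated a distribution, the lower its entropy

Entropies:
  H(A) = 0.9997 bits
  H(B) = 1.5850 bits
  H(C) = 1.5395 bits

Ranking: B > C > A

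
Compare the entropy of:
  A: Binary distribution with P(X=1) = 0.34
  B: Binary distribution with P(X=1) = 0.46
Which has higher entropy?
B

For binary distributions, entropy is maximized at p=0.5 and decreases as p moves toward 0 or 1.

H(A) = H(0.34) = 0.9248 bits
H(B) = H(0.46) = 0.9954 bits

Distribution B (p=0.46) is closer to uniform (p=0.5), so it has higher entropy.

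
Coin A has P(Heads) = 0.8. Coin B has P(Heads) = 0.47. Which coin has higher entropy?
B

For binary distributions, entropy is maximized at p=0.5 and decreases as p moves toward 0 or 1.

H(A) = H(0.8) = 0.7219 bits
H(B) = H(0.47) = 0.9974 bits

Distribution B (p=0.47) is closer to uniform (p=0.5), so it has higher entropy.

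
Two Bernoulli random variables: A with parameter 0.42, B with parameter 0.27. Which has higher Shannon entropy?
A

For binary distributions, entropy is maximized at p=0.5 and decreases as p moves toward 0 or 1.

H(A) = H(0.42) = 0.9815 bits
H(B) = H(0.27) = 0.8415 bits

Distribution A (p=0.42) is closer to uniform (p=0.5), so it has higher entropy.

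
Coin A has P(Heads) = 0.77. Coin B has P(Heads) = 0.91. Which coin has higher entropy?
A

For binary distributions, entropy is maximized at p=0.5 and decreases as p moves toward 0 or 1.

H(A) = H(0.77) = 0.7780 bits
H(B) = H(0.91) = 0.4365 bits

Distribution A (p=0.77) is closer to uniform (p=0.5), so it has higher entropy.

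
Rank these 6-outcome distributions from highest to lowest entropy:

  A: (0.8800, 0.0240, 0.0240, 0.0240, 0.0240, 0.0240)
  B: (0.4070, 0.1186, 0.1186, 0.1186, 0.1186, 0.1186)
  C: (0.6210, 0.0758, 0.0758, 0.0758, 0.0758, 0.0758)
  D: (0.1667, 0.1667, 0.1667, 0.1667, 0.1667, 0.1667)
D > B > C > A

Key insight: Entropy is maximized by uniform distributions and minimized by concentrated distributions.

Entropies:
  H(A) = 0.8080 bits
  H(B) = 2.3518 bits
  H(C) = 1.8373 bits
  H(D) = 2.5850 bits

Ranking: D > B > C > A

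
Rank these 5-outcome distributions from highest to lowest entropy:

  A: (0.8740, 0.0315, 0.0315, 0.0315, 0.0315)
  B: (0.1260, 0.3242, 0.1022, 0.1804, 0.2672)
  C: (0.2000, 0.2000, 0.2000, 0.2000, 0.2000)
C > B > A

Key insight: Entropy is maximized by uniform distributions and minimized by concentrated distributions.

- Uniform distributions have maximum entropy log₂(5) = 2.3219 bits
- The more "peaked" or concentrated a distribution, the lower its entropy

Entropies:
  H(A) = 0.7984 bits
  H(B) = 2.1941 bits
  H(C) = 2.3219 bits

Ranking: C > B > A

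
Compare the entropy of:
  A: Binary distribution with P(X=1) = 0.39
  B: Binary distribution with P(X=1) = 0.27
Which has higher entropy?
A

For binary distributions, entropy is maximized at p=0.5 and decreases as p moves toward 0 or 1.

H(A) = H(0.39) = 0.9648 bits
H(B) = H(0.27) = 0.8415 bits

Distribution A (p=0.39) is closer to uniform (p=0.5), so it has higher entropy.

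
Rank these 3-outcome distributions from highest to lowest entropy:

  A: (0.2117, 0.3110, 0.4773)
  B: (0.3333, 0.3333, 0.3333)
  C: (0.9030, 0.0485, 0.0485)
B > A > C

Key insight: Entropy is maximized by uniform distributions and minimized by concentrated distributions.

- Uniform distributions have maximum entropy log₂(3) = 1.5850 bits
- The more "peaked" or concentrated a distribution, the lower its entropy

Entropies:
  H(A) = 1.5075 bits
  H(B) = 1.5850 bits
  H(C) = 0.5564 bits

Ranking: B > A > C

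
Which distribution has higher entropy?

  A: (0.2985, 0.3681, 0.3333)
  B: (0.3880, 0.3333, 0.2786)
A

Both distributions are close to uniform, making this a harder comparison.

H(A) = 1.5797 bits
H(B) = 1.5720 bits

The distribution closer to uniform has higher entropy.
Answer: A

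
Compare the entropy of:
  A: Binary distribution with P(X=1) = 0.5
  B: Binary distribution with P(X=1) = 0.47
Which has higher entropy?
A

For binary distributions, entropy is maximized at p=0.5 and decreases as p moves toward 0 or 1.

H(A) = H(0.5) = 1.0000 bits
H(B) = H(0.47) = 0.9974 bits

Distribution A (p=0.5) is closer to uniform (p=0.5), so it has higher entropy.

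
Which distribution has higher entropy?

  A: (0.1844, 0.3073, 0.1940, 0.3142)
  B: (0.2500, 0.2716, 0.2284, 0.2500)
B

Both distributions are close to uniform, making this a harder comparison.

H(A) = 1.9567 bits
H(B) = 1.9973 bits

The distribution closer to uniform has higher entropy.
Answer: B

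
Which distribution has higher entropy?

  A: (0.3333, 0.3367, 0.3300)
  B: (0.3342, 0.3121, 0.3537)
A

Both distributions are close to uniform, making this a harder comparison.

H(A) = 1.5849 bits
H(B) = 1.5831 bits

The distribution closer to uniform has higher entropy.
Answer: A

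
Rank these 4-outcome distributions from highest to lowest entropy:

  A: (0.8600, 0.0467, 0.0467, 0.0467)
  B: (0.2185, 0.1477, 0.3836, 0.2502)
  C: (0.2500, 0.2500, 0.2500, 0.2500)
C > B > A

Key insight: Entropy is maximized by uniform distributions and minimized by concentrated distributions.

- Uniform distributions have maximum entropy log₂(4) = 2.0000 bits
- The more "peaked" or concentrated a distribution, the lower its entropy

Entropies:
  H(A) = 0.8061 bits
  H(B) = 1.9174 bits
  H(C) = 2.0000 bits

Ranking: C > B > A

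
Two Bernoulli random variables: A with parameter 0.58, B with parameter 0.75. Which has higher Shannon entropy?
A

For binary distributions, entropy is maximized at p=0.5 and decreases as p moves toward 0 or 1.

H(A) = H(0.58) = 0.9815 bits
H(B) = H(0.75) = 0.8113 bits

Distribution A (p=0.58) is closer to uniform (p=0.5), so it has higher entropy.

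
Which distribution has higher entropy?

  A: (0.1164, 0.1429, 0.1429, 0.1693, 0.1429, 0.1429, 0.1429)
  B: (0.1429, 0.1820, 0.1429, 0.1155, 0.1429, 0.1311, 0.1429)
A

Both distributions are close to uniform, making this a harder comparison.

H(A) = 2.8002 bits
H(B) = 2.7955 bits

The distribution closer to uniform has higher entropy.
Answer: A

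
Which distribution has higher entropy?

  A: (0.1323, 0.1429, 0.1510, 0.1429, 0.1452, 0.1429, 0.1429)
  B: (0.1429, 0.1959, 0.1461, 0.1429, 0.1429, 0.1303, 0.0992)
A

Both distributions are close to uniform, making this a harder comparison.

H(A) = 2.8064 bits
H(B) = 2.7830 bits

The distribution closer to uniform has higher entropy.
Answer: A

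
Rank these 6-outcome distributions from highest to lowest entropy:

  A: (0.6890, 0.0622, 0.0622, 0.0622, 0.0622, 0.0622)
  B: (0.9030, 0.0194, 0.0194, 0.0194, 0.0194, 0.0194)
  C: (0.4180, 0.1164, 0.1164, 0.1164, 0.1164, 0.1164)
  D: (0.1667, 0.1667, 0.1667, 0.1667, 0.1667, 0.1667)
D > C > A > B

Key insight: Entropy is maximized by uniform distributions and minimized by concentrated distributions.

Entropies:
  H(A) = 1.6164 bits
  H(B) = 0.6846 bits
  H(C) = 2.3319 bits
  H(D) = 2.5850 bits

Ranking: D > C > A > B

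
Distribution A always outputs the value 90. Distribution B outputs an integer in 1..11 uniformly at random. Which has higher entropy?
B

A is deterministic, so H(A) = 0. B is uniform over 11 outcomes, so H(B) = log₂(11) = 3.459 bits. Any distribution with genuine randomness has higher entropy than a deterministic one.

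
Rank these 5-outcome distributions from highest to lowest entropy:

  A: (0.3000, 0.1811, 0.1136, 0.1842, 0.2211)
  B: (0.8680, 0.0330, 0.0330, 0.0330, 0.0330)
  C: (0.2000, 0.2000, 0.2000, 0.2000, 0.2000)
C > A > B

Key insight: Entropy is maximized by uniform distributions and minimized by concentrated distributions.

- Uniform distributions have maximum entropy log₂(5) = 2.3219 bits
- The more "peaked" or concentrated a distribution, the lower its entropy

Entropies:
  H(A) = 2.2549 bits
  H(B) = 0.8269 bits
  H(C) = 2.3219 bits

Ranking: C > A > B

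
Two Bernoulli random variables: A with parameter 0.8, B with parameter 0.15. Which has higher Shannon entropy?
A

For binary distributions, entropy is maximized at p=0.5 and decreases as p moves toward 0 or 1.

H(A) = H(0.8) = 0.7219 bits
H(B) = H(0.15) = 0.6098 bits

Distribution A (p=0.8) is closer to uniform (p=0.5), so it has higher entropy.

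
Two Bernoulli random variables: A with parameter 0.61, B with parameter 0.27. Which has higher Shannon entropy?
A

For binary distributions, entropy is maximized at p=0.5 and decreases as p moves toward 0 or 1.

H(A) = H(0.61) = 0.9648 bits
H(B) = H(0.27) = 0.8415 bits

Distribution A (p=0.61) is closer to uniform (p=0.5), so it has higher entropy.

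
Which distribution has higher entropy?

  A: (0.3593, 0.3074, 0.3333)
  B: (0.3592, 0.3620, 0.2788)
A

Both distributions are close to uniform, making this a harder comparison.

H(A) = 1.5820 bits
H(B) = 1.5750 bits

The distribution closer to uniform has higher entropy.
Answer: A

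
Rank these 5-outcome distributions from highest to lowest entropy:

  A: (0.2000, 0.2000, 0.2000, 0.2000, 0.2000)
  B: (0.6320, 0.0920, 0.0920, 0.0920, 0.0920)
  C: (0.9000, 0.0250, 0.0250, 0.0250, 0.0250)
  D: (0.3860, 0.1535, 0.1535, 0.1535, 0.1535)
A > D > B > C

Key insight: Entropy is maximized by uniform distributions and minimized by concentrated distributions.

Entropies:
  H(A) = 2.3219 bits
  H(B) = 1.6851 bits
  H(C) = 0.6690 bits
  H(D) = 2.1902 bits

Ranking: A > D > B > C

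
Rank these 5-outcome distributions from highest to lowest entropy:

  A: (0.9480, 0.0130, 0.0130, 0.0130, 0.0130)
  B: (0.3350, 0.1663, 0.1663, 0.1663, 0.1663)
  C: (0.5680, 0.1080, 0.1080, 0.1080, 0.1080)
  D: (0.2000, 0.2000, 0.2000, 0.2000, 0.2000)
D > B > C > A

Key insight: Entropy is maximized by uniform distributions and minimized by concentrated distributions.

Entropies:
  H(A) = 0.3988 bits
  H(B) = 2.2500 bits
  H(C) = 1.8506 bits
  H(D) = 2.3219 bits

Ranking: D > B > C > A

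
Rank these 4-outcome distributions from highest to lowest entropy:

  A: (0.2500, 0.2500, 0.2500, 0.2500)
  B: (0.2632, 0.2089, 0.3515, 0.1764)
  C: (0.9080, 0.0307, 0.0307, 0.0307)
A > B > C

Key insight: Entropy is maximized by uniform distributions and minimized by concentrated distributions.

- Uniform distributions have maximum entropy log₂(4) = 2.0000 bits
- The more "peaked" or concentrated a distribution, the lower its entropy

Entropies:
  H(A) = 2.0000 bits
  H(B) = 1.9505 bits
  H(C) = 0.5889 bits

Ranking: A > B > C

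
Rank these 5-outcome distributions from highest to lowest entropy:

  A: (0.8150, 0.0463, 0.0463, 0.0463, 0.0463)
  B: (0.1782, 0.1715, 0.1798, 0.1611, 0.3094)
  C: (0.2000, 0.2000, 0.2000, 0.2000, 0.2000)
C > B > A

Key insight: Entropy is maximized by uniform distributions and minimized by concentrated distributions.

- Uniform distributions have maximum entropy log₂(5) = 2.3219 bits
- The more "peaked" or concentrated a distribution, the lower its entropy

Entropies:
  H(A) = 1.0609 bits
  H(B) = 2.2728 bits
  H(C) = 2.3219 bits

Ranking: C > B > A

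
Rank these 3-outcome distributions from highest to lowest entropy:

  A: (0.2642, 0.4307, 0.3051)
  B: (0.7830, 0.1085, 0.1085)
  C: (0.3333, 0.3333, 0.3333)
C > A > B

Key insight: Entropy is maximized by uniform distributions and minimized by concentrated distributions.

- Uniform distributions have maximum entropy log₂(3) = 1.5850 bits
- The more "peaked" or concentrated a distribution, the lower its entropy

Entropies:
  H(A) = 1.5533 bits
  H(B) = 0.9717 bits
  H(C) = 1.5850 bits

Ranking: C > A > B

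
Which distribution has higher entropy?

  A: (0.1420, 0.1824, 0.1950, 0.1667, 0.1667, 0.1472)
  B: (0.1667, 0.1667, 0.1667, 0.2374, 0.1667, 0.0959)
A

Both distributions are close to uniform, making this a harder comparison.

H(A) = 2.5762 bits
H(B) = 2.5402 bits

The distribution closer to uniform has higher entropy.
Answer: A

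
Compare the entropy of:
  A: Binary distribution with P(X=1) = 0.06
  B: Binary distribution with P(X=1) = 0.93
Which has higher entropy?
B

For binary distributions, entropy is maximized at p=0.5 and decreases as p moves toward 0 or 1.

H(A) = H(0.06) = 0.3274 bits
H(B) = H(0.93) = 0.3659 bits

Distribution B (p=0.93) is closer to uniform (p=0.5), so it has higher entropy.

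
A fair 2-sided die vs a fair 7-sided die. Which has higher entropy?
7-sided die

Both are uniform distributions; for uniform over n outcomes, H = log₂(n). H(2-sided) = log₂(2) = 1.000 bits and H(7-sided) = log₂(7) = 2.807 bits. More outcomes in a uniform distribution means higher entropy.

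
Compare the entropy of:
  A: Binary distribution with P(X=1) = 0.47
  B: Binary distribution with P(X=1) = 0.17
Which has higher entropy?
A

For binary distributions, entropy is maximized at p=0.5 and decreases as p moves toward 0 or 1.

H(A) = H(0.47) = 0.9974 bits
H(B) = H(0.17) = 0.6577 bits

Distribution A (p=0.47) is closer to uniform (p=0.5), so it has higher entropy.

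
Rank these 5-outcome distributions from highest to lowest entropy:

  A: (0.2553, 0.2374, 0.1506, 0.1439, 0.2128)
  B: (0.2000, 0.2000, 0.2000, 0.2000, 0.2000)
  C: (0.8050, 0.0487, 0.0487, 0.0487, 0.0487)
B > A > C

Key insight: Entropy is maximized by uniform distributions and minimized by concentrated distributions.

- Uniform distributions have maximum entropy log₂(5) = 2.3219 bits
- The more "peaked" or concentrated a distribution, the lower its entropy

Entropies:
  H(A) = 2.2842 bits
  H(B) = 2.3219 bits
  H(C) = 1.1018 bits

Ranking: B > A > C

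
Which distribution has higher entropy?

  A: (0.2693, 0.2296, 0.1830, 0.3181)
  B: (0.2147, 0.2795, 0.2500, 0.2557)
B

Both distributions are close to uniform, making this a harder comparison.

H(A) = 1.9711 bits
H(B) = 1.9937 bits

The distribution closer to uniform has higher entropy.
Answer: B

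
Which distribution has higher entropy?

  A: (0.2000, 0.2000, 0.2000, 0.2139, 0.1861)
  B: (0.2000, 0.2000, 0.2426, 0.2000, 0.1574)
A

Both distributions are close to uniform, making this a harder comparison.

H(A) = 2.3205 bits
H(B) = 2.3087 bits

The distribution closer to uniform has higher entropy.
Answer: A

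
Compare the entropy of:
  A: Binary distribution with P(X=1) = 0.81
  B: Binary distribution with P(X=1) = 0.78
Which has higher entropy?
B

For binary distributions, entropy is maximized at p=0.5 and decreases as p moves toward 0 or 1.

H(A) = H(0.81) = 0.7015 bits
H(B) = H(0.78) = 0.7602 bits

Distribution B (p=0.78) is closer to uniform (p=0.5), so it has higher entropy.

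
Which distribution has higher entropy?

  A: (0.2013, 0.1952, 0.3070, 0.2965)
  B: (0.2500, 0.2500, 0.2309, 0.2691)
B

Both distributions are close to uniform, making this a harder comparison.

H(A) = 1.9687 bits
H(B) = 1.9979 bits

The distribution closer to uniform has higher entropy.
Answer: B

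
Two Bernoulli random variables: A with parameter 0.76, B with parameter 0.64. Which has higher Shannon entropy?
B

For binary distributions, entropy is maximized at p=0.5 and decreases as p moves toward 0 or 1.

H(A) = H(0.76) = 0.7950 bits
H(B) = H(0.64) = 0.9427 bits

Distribution B (p=0.64) is closer to uniform (p=0.5), so it has higher entropy.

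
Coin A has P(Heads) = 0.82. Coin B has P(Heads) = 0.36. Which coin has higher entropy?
B

For binary distributions, entropy is maximized at p=0.5 and decreases as p moves toward 0 or 1.

H(A) = H(0.82) = 0.6801 bits
H(B) = H(0.36) = 0.9427 bits

Distribution B (p=0.36) is closer to uniform (p=0.5), so it has higher entropy.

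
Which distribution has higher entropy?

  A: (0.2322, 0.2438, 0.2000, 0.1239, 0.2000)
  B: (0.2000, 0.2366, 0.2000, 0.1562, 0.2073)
B

Both distributions are close to uniform, making this a harder comparison.

H(A) = 2.2877 bits
H(B) = 2.3097 bits

The distribution closer to uniform has higher entropy.
Answer: B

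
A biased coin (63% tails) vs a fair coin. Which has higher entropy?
Fair coin

The fair coin is uniform (p=0.5), maximizing binary entropy at 1 bit. The biased coin has H(0.63) ≈ 0.951 bits — its outcome is more predictable, so its entropy is lower.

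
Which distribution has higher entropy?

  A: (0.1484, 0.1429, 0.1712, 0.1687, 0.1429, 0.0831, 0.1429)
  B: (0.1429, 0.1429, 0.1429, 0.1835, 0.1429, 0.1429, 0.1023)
B

Both distributions are close to uniform, making this a harder comparison.

H(A) = 2.7790 bits
H(B) = 2.7905 bits

The distribution closer to uniform has higher entropy.
Answer: B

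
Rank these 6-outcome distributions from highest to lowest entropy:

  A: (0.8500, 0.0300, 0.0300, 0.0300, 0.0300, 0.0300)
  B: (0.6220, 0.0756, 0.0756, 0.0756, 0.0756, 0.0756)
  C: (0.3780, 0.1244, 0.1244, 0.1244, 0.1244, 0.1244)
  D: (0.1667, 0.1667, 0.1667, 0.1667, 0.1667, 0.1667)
D > C > B > A

Key insight: Entropy is maximized by uniform distributions and minimized by concentrated distributions.

Entropies:
  H(A) = 0.9581 bits
  H(B) = 1.8343 bits
  H(C) = 2.4009 bits
  H(D) = 2.5850 bits

Ranking: D > C > B > A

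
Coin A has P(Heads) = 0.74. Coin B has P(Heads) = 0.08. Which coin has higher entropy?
A

For binary distributions, entropy is maximized at p=0.5 and decreases as p moves toward 0 or 1.

H(A) = H(0.74) = 0.8267 bits
H(B) = H(0.08) = 0.4022 bits

Distribution A (p=0.74) is closer to uniform (p=0.5), so it has higher entropy.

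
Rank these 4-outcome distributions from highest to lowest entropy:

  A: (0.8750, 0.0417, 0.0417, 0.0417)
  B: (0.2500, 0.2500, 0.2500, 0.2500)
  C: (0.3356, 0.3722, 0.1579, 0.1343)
B > C > A

Key insight: Entropy is maximized by uniform distributions and minimized by concentrated distributions.

- Uniform distributions have maximum entropy log₂(4) = 2.0000 bits
- The more "peaked" or concentrated a distribution, the lower its entropy

Entropies:
  H(A) = 0.7417 bits
  H(B) = 2.0000 bits
  H(C) = 1.8688 bits

Ranking: B > C > A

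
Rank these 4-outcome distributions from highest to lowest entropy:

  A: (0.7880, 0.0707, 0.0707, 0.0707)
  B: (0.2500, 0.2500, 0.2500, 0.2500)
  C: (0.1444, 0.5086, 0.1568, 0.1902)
B > C > A

Key insight: Entropy is maximized by uniform distributions and minimized by concentrated distributions.

- Uniform distributions have maximum entropy log₂(4) = 2.0000 bits
- The more "peaked" or concentrated a distribution, the lower its entropy

Entropies:
  H(A) = 1.0813 bits
  H(B) = 2.0000 bits
  H(C) = 1.7739 bits

Ranking: B > C > A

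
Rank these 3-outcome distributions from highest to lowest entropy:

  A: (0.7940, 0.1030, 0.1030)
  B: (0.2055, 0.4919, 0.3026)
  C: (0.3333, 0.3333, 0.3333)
C > B > A

Key insight: Entropy is maximized by uniform distributions and minimized by concentrated distributions.

- Uniform distributions have maximum entropy log₂(3) = 1.5850 bits
- The more "peaked" or concentrated a distribution, the lower its entropy

Entropies:
  H(A) = 0.9398 bits
  H(B) = 1.4944 bits
  H(C) = 1.5850 bits

Ranking: C > B > A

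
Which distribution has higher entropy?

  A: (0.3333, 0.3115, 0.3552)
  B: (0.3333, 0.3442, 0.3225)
B

Both distributions are close to uniform, making this a harder comparison.

H(A) = 1.5829 bits
H(B) = 1.5845 bits

The distribution closer to uniform has higher entropy.
Answer: B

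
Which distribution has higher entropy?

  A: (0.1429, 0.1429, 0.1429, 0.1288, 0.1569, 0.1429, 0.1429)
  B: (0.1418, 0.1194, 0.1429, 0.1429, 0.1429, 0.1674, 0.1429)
A

Both distributions are close to uniform, making this a harder comparison.

H(A) = 2.8054 bits
H(B) = 2.8015 bits

The distribution closer to uniform has higher entropy.
Answer: A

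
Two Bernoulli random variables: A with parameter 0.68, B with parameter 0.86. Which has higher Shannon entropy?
A

For binary distributions, entropy is maximized at p=0.5 and decreases as p moves toward 0 or 1.

H(A) = H(0.68) = 0.9044 bits
H(B) = H(0.86) = 0.5842 bits

Distribution A (p=0.68) is closer to uniform (p=0.5), so it has higher entropy.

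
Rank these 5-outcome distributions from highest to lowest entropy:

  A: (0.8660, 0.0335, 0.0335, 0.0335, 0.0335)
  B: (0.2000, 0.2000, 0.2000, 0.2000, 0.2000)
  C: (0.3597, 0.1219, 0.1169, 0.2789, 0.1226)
B > C > A

Key insight: Entropy is maximized by uniform distributions and minimized by concentrated distributions.

- Uniform distributions have maximum entropy log₂(5) = 2.3219 bits
- The more "peaked" or concentrated a distribution, the lower its entropy

Entropies:
  H(A) = 0.8363 bits
  H(B) = 2.3219 bits
  H(C) = 2.1477 bits

Ranking: B > C > A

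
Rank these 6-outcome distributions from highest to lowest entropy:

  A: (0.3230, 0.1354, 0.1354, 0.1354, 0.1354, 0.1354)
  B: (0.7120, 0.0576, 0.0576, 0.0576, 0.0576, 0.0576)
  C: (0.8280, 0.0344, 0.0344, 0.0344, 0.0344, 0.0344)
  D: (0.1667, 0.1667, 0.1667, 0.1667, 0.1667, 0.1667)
D > A > B > C

Key insight: Entropy is maximized by uniform distributions and minimized by concentrated distributions.

Entropies:
  H(A) = 2.4796 bits
  H(B) = 1.5348 bits
  H(C) = 1.0616 bits
  H(D) = 2.5850 bits

Ranking: D > A > B > C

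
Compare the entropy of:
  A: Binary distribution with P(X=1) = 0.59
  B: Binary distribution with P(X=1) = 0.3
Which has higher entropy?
A

For binary distributions, entropy is maximized at p=0.5 and decreases as p moves toward 0 or 1.

H(A) = H(0.59) = 0.9765 bits
H(B) = H(0.3) = 0.8813 bits

Distribution A (p=0.59) is closer to uniform (p=0.5), so it has higher entropy.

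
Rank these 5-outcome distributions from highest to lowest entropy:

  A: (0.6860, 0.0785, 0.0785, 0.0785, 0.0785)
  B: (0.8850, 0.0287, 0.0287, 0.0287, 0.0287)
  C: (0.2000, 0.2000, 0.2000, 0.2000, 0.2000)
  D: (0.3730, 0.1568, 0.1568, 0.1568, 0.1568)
C > D > A > B

Key insight: Entropy is maximized by uniform distributions and minimized by concentrated distributions.

Entropies:
  H(A) = 1.5257 bits
  H(B) = 0.7448 bits
  H(C) = 2.3219 bits
  H(D) = 2.2069 bits

Ranking: C > D > A > B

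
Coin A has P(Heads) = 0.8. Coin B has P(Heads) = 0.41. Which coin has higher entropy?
B

For binary distributions, entropy is maximized at p=0.5 and decreases as p moves toward 0 or 1.

H(A) = H(0.8) = 0.7219 bits
H(B) = H(0.41) = 0.9765 bits

Distribution B (p=0.41) is closer to uniform (p=0.5), so it has higher entropy.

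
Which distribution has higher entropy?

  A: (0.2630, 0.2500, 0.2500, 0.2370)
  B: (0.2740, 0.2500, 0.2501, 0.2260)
A

Both distributions are close to uniform, making this a harder comparison.

H(A) = 1.9990 bits
H(B) = 1.9967 bits

The distribution closer to uniform has higher entropy.
Answer: A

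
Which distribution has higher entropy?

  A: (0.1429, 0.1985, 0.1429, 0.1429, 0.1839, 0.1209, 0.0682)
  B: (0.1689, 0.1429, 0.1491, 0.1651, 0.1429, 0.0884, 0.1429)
B

Both distributions are close to uniform, making this a harder comparison.

H(A) = 2.7481 bits
H(B) = 2.7842 bits

The distribution closer to uniform has higher entropy.
Answer: B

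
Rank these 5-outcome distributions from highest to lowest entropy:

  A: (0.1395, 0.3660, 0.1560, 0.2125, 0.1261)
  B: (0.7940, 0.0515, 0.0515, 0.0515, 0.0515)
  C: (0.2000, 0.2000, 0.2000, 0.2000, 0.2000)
C > A > B

Key insight: Entropy is maximized by uniform distributions and minimized by concentrated distributions.

- Uniform distributions have maximum entropy log₂(5) = 2.3219 bits
- The more "peaked" or concentrated a distribution, the lower its entropy

Entropies:
  H(A) = 2.1967 bits
  H(B) = 1.1458 bits
  H(C) = 2.3219 bits

Ranking: C > A > B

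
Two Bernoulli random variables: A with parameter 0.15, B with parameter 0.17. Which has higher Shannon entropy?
B

For binary distributions, entropy is maximized at p=0.5 and decreases as p moves toward 0 or 1.

H(A) = H(0.15) = 0.6098 bits
H(B) = H(0.17) = 0.6577 bits

Distribution B (p=0.17) is closer to uniform (p=0.5), so it has higher entropy.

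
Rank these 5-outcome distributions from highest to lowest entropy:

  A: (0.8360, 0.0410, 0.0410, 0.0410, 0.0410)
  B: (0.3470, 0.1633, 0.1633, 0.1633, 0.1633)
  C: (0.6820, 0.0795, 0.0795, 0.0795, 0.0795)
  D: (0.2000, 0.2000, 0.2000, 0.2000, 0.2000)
D > B > C > A

Key insight: Entropy is maximized by uniform distributions and minimized by concentrated distributions.

Entropies:
  H(A) = 0.9718 bits
  H(B) = 2.2374 bits
  H(C) = 1.5382 bits
  H(D) = 2.3219 bits

Ranking: D > B > C > A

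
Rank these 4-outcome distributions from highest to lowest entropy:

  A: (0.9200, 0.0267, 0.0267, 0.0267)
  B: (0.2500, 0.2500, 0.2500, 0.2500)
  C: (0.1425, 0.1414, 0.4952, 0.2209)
B > C > A

Key insight: Entropy is maximized by uniform distributions and minimized by concentrated distributions.

- Uniform distributions have maximum entropy log₂(4) = 2.0000 bits
- The more "peaked" or concentrated a distribution, the lower its entropy

Entropies:
  H(A) = 0.5290 bits
  H(B) = 2.0000 bits
  H(C) = 1.7829 bits

Ranking: B > C > A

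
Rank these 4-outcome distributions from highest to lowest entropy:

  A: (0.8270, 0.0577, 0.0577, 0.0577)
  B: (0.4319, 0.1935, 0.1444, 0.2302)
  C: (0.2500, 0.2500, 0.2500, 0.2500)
C > B > A

Key insight: Entropy is maximized by uniform distributions and minimized by concentrated distributions.

- Uniform distributions have maximum entropy log₂(4) = 2.0000 bits
- The more "peaked" or concentrated a distribution, the lower its entropy

Entropies:
  H(A) = 0.9387 bits
  H(B) = 1.8726 bits
  H(C) = 2.0000 bits

Ranking: C > B > A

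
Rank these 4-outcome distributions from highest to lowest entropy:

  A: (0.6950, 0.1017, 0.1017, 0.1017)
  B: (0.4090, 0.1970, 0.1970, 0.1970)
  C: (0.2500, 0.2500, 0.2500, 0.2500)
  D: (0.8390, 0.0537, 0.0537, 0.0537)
C > B > A > D

Key insight: Entropy is maximized by uniform distributions and minimized by concentrated distributions.

Entropies:
  H(A) = 1.3707 bits
  H(B) = 1.9127 bits
  H(C) = 2.0000 bits
  H(D) = 0.8919 bits

Ranking: C > B > A > D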